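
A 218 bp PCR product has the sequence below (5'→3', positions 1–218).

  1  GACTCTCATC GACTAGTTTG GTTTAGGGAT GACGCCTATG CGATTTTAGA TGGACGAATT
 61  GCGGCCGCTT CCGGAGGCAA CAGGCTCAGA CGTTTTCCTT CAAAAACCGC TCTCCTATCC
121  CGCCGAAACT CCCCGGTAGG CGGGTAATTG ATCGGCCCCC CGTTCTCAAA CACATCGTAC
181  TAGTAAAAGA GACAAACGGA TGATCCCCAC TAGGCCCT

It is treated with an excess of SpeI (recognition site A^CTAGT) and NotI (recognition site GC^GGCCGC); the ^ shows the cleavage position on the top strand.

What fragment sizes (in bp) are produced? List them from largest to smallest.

117, 50, 39, 12 bp

SpeI sites (ACTAGT) start at positions 12, 179.
SpeI cuts after the first base of each site, so after positions 12, 179.
The NotI site (GCGGCCGC) starts at position 61.
NotI cuts after base 2 of each site, so after position 62.
Combined cut positions: 12, 62, 179.
Linear molecule, 3 cuts → 4 fragments:
  1–12 → 12 bp
  13–62 → 50 bp
  63–179 → 117 bp
  180–218 → 39 bp
Sorted largest to smallest: 117, 50, 39, 12 bp.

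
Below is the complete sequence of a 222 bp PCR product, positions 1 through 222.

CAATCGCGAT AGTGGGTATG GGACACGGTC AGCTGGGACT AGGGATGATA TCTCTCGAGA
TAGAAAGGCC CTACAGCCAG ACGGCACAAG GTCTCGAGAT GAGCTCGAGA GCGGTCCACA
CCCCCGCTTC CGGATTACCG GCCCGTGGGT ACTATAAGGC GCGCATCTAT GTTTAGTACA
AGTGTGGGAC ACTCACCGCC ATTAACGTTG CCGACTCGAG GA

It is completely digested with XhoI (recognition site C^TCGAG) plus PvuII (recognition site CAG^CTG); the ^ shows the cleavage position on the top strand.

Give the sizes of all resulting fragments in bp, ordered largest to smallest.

111, 39, 32, 22, 11, 7 bp

XhoI sites (CTCGAG) start at positions 54, 93, 104, 215.
XhoI cuts after the first base of each site, so after positions 54, 93, 104, 215.
The PvuII site (CAGCTG) starts at position 30.
PvuII cuts after base 3 of each site, so after position 32.
Combined cut positions: 32, 54, 93, 104, 215.
Linear molecule, 5 cuts → 6 fragments:
  1–32 → 32 bp
  33–54 → 22 bp
  55–93 → 39 bp
  94–104 → 11 bp
  105–215 → 111 bp
  216–222 → 7 bp
Sorted largest to smallest: 111, 39, 32, 22, 11, 7 bp.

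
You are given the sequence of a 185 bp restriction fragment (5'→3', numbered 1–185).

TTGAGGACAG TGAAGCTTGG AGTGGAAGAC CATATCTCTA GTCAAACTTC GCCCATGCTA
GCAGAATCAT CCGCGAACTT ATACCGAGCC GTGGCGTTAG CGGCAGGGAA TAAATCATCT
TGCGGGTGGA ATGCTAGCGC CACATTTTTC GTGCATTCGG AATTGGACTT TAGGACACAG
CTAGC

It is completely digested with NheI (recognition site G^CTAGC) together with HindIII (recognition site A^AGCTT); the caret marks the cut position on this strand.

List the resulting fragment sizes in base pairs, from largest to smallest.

NheI sites (GCTAGC) start at positions 57, 133, 180.
NheI cuts after the first base of each site, so after positions 57, 133, 180.
The HindIII site (AAGCTT) starts at position 13.
HindIII cuts after the first base of each site, so after position 13.
Combined cut positions: 13, 57, 133, 180.
Linear molecule, 4 cuts → 5 fragments:
  1–13 → 13 bp
  14–57 → 44 bp
  58–133 → 76 bp
  134–180 → 47 bp
  181–185 → 5 bp
Sorted largest to smallest: 76, 47, 44, 13, 5 bp.

76, 47, 44, 13, 5 bp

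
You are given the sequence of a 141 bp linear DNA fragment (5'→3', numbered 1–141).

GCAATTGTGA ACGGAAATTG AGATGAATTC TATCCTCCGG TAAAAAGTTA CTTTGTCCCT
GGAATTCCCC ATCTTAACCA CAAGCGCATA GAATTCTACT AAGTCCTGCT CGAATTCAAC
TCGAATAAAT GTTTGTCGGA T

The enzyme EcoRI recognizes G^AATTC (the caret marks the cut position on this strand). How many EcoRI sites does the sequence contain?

4

GAATTC occurs starting at positions 25, 62, 91, 112.
EcoRI cuts at 4 sites.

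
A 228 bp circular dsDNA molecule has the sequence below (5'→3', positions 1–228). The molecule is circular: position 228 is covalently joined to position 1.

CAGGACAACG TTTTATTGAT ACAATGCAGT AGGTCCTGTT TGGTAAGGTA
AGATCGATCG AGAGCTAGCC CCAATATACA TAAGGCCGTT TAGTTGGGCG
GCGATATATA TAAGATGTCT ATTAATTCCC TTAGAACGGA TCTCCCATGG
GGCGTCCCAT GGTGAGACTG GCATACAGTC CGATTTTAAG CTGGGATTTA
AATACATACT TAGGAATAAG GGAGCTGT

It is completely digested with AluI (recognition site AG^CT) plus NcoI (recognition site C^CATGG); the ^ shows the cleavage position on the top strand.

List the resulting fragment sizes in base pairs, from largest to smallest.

AluI sites (AGCT) start at positions 63, 189, 223.
AluI cuts after base 2 of each site, so after positions 64, 190, 224.
NcoI sites (CCATGG) start at positions 145, 157.
NcoI cuts after the first base of each site, so after positions 145, 157.
Combined cut positions: 64, 145, 157, 190, 224.
Circular molecule, 5 cuts → 5 fragments:
  65–145 → 81 bp
  146–157 → 12 bp
  158–190 → 33 bp
  191–224 → 34 bp
  225–228 then 1–64 → 4 + 64 = 68 bp
Sorted largest to smallest: 81, 68, 34, 33, 12 bp.

81, 68, 34, 33, 12 bp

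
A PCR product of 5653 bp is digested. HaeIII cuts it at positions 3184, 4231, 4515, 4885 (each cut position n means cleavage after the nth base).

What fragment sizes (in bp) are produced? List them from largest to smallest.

Linear molecule, 4 cuts → 5 fragments:
  3184 − 0 = 3184 bp
  4231 − 3184 = 1047 bp
  4515 − 4231 = 284 bp
  4885 − 4515 = 370 bp
  5653 − 4885 = 768 bp
Sorted largest to smallest: 3184, 1047, 768, 370, 284 bp.

3184, 1047, 768, 370, 284 bp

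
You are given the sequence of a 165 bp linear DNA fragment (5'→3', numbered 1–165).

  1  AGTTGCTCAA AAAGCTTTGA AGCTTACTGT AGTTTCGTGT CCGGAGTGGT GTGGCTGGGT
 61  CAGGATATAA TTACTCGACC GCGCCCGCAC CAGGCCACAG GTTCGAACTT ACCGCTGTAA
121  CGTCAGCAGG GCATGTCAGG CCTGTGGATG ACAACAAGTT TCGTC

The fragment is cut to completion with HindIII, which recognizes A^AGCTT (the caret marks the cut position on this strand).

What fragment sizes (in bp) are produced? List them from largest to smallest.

145, 12, 8 bp

HindIII sites (AAGCTT) start at positions 12, 20.
HindIII cuts after the first base of each site, so after positions 12, 20.
Linear molecule, 2 cuts → 3 fragments:
  1–12 → 12 bp
  13–20 → 8 bp
  21–165 → 145 bp
Sorted largest to smallest: 145, 12, 8 bp.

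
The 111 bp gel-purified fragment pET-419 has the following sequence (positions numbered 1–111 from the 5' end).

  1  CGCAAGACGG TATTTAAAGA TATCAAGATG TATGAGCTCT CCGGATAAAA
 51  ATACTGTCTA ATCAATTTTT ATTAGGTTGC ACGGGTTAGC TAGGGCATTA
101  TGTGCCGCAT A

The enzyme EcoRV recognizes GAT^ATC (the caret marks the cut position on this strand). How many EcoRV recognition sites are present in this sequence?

GATATC occurs starting at position 19.
EcoRV cuts at 1 site.

1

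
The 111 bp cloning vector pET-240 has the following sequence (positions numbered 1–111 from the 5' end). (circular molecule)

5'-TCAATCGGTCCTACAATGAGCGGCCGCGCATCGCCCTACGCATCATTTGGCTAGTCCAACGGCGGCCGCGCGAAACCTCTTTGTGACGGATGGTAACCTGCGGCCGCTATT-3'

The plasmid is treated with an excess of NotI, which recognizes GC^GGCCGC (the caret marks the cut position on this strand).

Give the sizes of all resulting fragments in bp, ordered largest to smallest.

42, 38, 31 bp

NotI sites (GCGGCCGC) start at positions 20, 62, 100.
NotI cuts after base 2 of each site, so after positions 21, 63, 101.
Circular molecule, 3 cuts → 3 fragments:
  22–63 → 42 bp
  64–101 → 38 bp
  102–111 then 1–21 → 10 + 21 = 31 bp
Sorted largest to smallest: 42, 38, 31 bp.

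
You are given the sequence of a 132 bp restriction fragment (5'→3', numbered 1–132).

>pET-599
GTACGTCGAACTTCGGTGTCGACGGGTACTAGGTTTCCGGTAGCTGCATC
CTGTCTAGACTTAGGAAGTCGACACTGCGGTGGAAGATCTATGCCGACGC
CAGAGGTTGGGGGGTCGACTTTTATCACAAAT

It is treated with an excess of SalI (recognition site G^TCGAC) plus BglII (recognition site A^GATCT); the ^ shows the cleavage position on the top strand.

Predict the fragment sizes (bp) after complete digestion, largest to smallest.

50, 29, 18, 18, 17 bp

SalI sites (GTCGAC) start at positions 18, 68, 114.
SalI cuts after the first base of each site, so after positions 18, 68, 114.
The BglII site (AGATCT) starts at position 85.
BglII cuts after the first base of each site, so after position 85.
Combined cut positions: 18, 68, 85, 114.
Linear molecule, 4 cuts → 5 fragments:
  1–18 → 18 bp
  19–68 → 50 bp
  69–85 → 17 bp
  86–114 → 29 bp
  115–132 → 18 bp
Sorted largest to smallest: 50, 29, 18, 18, 17 bp.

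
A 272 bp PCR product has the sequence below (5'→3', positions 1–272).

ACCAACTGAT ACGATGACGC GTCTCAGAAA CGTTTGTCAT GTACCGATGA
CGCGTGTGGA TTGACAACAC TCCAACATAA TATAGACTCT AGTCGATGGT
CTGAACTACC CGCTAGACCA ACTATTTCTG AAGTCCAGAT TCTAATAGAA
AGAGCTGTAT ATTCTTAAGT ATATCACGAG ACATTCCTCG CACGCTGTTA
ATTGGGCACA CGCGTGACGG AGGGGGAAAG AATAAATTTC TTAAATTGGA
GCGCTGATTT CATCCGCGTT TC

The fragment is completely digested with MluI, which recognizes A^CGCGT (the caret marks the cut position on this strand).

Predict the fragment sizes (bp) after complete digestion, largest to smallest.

MluI sites (ACGCGT) start at positions 17, 50, 210.
MluI cuts after the first base of each site, so after positions 17, 50, 210.
Linear molecule, 3 cuts → 4 fragments:
  1–17 → 17 bp
  18–50 → 33 bp
  51–210 → 160 bp
  211–272 → 62 bp
Sorted largest to smallest: 160, 62, 33, 17 bp.

160, 62, 33, 17 bp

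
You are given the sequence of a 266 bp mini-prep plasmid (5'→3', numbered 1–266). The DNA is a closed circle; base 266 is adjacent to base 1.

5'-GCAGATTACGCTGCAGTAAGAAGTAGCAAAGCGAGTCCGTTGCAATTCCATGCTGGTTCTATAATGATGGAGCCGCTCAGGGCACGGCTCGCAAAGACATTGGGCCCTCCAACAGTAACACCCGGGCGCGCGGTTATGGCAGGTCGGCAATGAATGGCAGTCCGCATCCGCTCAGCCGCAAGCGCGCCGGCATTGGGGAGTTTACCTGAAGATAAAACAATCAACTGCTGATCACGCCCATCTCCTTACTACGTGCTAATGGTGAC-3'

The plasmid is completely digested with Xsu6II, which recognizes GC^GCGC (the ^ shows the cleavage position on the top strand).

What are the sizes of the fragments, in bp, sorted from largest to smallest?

Xsu6II sites (GCGCGC) start at positions 126, 182.
Xsu6II cuts after base 2 of each site, so after positions 127, 183.
Circular molecule, 2 cuts → 2 fragments:
  128–183 → 56 bp
  184–266 then 1–127 → 83 + 127 = 210 bp
Sorted largest to smallest: 210, 56 bp.

210, 56 bp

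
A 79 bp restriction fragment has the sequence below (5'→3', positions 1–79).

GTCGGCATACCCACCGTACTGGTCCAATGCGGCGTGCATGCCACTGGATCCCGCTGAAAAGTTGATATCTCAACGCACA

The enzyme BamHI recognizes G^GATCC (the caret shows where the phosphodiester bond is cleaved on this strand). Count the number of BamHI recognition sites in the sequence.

GGATCC occurs starting at position 46.
BamHI cuts at 1 site.

1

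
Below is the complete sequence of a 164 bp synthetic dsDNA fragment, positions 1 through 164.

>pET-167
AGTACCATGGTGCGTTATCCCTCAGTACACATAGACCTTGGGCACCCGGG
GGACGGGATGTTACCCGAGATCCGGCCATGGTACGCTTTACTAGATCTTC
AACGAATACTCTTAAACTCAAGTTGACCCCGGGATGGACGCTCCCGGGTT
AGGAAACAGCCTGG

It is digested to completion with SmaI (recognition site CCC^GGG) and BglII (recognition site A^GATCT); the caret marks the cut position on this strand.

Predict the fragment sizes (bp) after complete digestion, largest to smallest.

47, 46, 37, 19, 15 bp

SmaI sites (CCCGGG) start at positions 45, 128, 143.
SmaI cuts after base 3 of each site, so after positions 47, 130, 145.
The BglII site (AGATCT) starts at position 93.
BglII cuts after the first base of each site, so after position 93.
Combined cut positions: 47, 93, 130, 145.
Linear molecule, 4 cuts → 5 fragments:
  1–47 → 47 bp
  48–93 → 46 bp
  94–130 → 37 bp
  131–145 → 15 bp
  146–164 → 19 bp
Sorted largest to smallest: 47, 46, 37, 19, 15 bp.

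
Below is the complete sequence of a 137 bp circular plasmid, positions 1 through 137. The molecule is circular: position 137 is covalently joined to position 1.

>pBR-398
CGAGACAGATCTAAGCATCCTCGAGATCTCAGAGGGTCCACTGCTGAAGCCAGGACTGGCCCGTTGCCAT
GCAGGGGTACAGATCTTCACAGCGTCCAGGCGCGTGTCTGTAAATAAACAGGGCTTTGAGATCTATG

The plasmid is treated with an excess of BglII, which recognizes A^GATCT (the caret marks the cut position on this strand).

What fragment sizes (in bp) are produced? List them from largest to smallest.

BglII sites (AGATCT) start at positions 7, 24, 81, 129.
BglII cuts after the first base of each site, so after positions 7, 24, 81, 129.
Circular molecule, 4 cuts → 4 fragments:
  8–24 → 17 bp
  25–81 → 57 bp
  82–129 → 48 bp
  130–137 then 1–7 → 8 + 7 = 15 bp
Sorted largest to smallest: 57, 48, 17, 15 bp.

57, 48, 17, 15 bp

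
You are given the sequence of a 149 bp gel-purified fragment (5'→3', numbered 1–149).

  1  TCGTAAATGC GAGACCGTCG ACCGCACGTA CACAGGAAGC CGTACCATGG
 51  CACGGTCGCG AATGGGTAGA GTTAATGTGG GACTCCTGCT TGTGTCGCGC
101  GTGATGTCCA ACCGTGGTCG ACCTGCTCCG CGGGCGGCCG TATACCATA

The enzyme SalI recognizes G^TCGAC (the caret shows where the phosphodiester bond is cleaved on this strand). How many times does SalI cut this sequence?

GTCGAC occurs starting at positions 17, 117.
SalI cuts at 2 sites.

2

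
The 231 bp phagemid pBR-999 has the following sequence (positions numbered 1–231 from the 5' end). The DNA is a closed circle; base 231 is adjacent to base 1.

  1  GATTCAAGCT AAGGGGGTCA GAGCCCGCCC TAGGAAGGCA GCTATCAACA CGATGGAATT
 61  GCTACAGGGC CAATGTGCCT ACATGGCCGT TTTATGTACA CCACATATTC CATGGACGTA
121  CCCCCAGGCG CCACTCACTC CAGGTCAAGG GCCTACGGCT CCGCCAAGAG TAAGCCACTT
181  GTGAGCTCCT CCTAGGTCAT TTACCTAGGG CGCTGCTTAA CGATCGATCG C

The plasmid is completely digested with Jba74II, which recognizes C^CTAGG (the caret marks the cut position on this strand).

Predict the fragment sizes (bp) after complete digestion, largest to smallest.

162, 56, 13 bp

Jba74II sites (CCTAGG) start at positions 29, 191, 204.
Jba74II cuts after the first base of each site, so after positions 29, 191, 204.
Circular molecule, 3 cuts → 3 fragments:
  30–191 → 162 bp
  192–204 → 13 bp
  205–231 then 1–29 → 27 + 29 = 56 bp
Sorted largest to smallest: 162, 56, 13 bp.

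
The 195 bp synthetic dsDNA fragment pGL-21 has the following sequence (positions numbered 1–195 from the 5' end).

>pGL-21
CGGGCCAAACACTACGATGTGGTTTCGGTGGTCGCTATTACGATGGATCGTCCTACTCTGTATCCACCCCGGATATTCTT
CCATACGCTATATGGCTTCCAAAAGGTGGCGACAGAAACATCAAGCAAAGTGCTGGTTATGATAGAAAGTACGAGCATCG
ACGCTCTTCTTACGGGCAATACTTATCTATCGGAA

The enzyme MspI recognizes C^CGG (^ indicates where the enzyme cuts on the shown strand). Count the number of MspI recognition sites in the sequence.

CCGG occurs starting at position 69.
MspI cuts at 1 site.

1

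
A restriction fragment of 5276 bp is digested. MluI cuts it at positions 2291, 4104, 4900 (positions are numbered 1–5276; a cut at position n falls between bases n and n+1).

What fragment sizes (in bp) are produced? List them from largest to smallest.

2291, 1813, 796, 376 bp

Linear molecule, 3 cuts → 4 fragments:
  2291 − 0 = 2291 bp
  4104 − 2291 = 1813 bp
  4900 − 4104 = 796 bp
  5276 − 4900 = 376 bp
Sorted largest to smallest: 2291, 1813, 796, 376 bp.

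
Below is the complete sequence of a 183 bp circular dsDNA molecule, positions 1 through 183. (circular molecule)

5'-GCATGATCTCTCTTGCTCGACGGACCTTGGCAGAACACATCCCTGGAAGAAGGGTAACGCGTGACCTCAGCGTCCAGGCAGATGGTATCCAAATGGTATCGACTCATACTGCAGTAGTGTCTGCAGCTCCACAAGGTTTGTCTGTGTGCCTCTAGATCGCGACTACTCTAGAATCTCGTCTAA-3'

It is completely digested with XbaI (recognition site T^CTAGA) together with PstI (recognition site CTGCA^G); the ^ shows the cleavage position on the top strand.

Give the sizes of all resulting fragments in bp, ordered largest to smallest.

XbaI sites (TCTAGA) start at positions 151, 167.
XbaI cuts after the first base of each site, so after positions 151, 167.
PstI sites (CTGCAG) start at positions 109, 121.
PstI cuts after base 5 of each site (before the last base), so after positions 113, 125.
Combined cut positions: 113, 125, 151, 167.
Circular molecule, 4 cuts → 4 fragments:
  114–125 → 12 bp
  126–151 → 26 bp
  152–167 → 16 bp
  168–183 then 1–113 → 16 + 113 = 129 bp
Sorted largest to smallest: 129, 26, 16, 12 bp.

129, 26, 16, 12 bp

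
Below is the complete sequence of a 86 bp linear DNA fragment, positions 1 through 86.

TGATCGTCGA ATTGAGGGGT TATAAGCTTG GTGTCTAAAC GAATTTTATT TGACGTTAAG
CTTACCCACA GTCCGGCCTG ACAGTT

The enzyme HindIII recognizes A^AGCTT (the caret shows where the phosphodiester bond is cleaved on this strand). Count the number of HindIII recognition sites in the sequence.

AAGCTT occurs starting at positions 24, 58.
HindIII cuts at 2 sites.

2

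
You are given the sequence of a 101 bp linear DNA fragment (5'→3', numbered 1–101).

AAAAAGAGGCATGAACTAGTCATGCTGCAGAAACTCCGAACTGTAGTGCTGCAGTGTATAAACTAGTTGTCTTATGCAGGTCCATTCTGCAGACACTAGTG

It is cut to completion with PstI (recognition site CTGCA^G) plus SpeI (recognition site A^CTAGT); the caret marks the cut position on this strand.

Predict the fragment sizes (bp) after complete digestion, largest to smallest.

PstI sites (CTGCAG) start at positions 25, 49, 87.
PstI cuts after base 5 of each site (before the last base), so after positions 29, 53, 91.
SpeI sites (ACTAGT) start at positions 15, 62, 95.
SpeI cuts after the first base of each site, so after positions 15, 62, 95.
Combined cut positions: 15, 29, 53, 62, 91, 95.
Linear molecule, 6 cuts → 7 fragments:
  1–15 → 15 bp
  16–29 → 14 bp
  30–53 → 24 bp
  54–62 → 9 bp
  63–91 → 29 bp
  92–95 → 4 bp
  96–101 → 6 bp
Sorted largest to smallest: 29, 24, 15, 14, 9, 6, 4 bp.

29, 24, 15, 14, 9, 6, 4 bp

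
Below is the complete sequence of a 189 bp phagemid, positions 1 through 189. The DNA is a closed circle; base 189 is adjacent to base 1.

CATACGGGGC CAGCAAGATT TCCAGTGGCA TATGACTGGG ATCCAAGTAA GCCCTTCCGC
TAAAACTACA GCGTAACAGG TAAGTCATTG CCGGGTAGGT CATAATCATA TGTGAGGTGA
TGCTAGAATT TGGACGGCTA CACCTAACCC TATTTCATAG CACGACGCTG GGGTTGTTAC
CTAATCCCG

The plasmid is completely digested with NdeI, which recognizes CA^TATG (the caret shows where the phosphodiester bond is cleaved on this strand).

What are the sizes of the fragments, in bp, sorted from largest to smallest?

111, 78 bp

NdeI sites (CATATG) start at positions 29, 107.
NdeI cuts after base 2 of each site, so after positions 30, 108.
Circular molecule, 2 cuts → 2 fragments:
  31–108 → 78 bp
  109–189 then 1–30 → 81 + 30 = 111 bp
Sorted largest to smallest: 111, 78 bp.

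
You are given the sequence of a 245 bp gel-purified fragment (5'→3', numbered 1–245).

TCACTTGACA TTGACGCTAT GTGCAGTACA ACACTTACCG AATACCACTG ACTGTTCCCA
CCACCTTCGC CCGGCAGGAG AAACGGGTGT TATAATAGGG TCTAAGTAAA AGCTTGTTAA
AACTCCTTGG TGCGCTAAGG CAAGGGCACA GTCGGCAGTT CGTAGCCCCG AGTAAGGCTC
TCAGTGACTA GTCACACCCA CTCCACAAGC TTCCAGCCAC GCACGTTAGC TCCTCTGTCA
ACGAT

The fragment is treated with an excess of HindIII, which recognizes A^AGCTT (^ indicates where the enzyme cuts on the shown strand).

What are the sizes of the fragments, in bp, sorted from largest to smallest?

HindIII sites (AAGCTT) start at positions 110, 207.
HindIII cuts after the first base of each site, so after positions 110, 207.
Linear molecule, 2 cuts → 3 fragments:
  1–110 → 110 bp
  111–207 → 97 bp
  208–245 → 38 bp
Sorted largest to smallest: 110, 97, 38 bp.

110, 97, 38 bp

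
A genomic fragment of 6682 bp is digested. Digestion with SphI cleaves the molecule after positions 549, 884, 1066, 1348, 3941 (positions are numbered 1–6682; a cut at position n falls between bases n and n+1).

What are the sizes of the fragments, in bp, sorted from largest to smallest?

Linear molecule, 5 cuts → 6 fragments:
  549 − 0 = 549 bp
  884 − 549 = 335 bp
  1066 − 884 = 182 bp
  1348 − 1066 = 282 bp
  3941 − 1348 = 2593 bp
  6682 − 3941 = 2741 bp
Sorted largest to smallest: 2741, 2593, 549, 335, 282, 182 bp.

2741, 2593, 549, 335, 282, 182 bp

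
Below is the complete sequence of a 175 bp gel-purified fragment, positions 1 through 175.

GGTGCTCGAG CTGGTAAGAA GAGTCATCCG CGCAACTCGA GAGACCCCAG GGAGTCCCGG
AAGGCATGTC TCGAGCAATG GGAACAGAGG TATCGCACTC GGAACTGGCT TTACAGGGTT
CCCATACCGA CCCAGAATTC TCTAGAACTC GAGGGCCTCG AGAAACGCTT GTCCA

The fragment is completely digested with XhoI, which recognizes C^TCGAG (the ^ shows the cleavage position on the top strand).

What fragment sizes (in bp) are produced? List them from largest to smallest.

XhoI sites (CTCGAG) start at positions 5, 36, 70, 148, 157.
XhoI cuts after the first base of each site, so after positions 5, 36, 70, 148, 157.
Linear molecule, 5 cuts → 6 fragments:
  1–5 → 5 bp
  6–36 → 31 bp
  37–70 → 34 bp
  71–148 → 78 bp
  149–157 → 9 bp
  158–175 → 18 bp
Sorted largest to smallest: 78, 34, 31, 18, 9, 5 bp.

78, 34, 31, 18, 9, 5 bp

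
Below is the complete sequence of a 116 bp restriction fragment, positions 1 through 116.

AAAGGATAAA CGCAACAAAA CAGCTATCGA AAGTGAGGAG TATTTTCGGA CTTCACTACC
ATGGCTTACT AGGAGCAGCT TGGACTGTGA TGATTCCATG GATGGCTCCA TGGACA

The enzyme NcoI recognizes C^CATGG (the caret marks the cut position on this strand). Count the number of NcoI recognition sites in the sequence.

3

CCATGG occurs starting at positions 59, 96, 108.
NcoI cuts at 3 sites.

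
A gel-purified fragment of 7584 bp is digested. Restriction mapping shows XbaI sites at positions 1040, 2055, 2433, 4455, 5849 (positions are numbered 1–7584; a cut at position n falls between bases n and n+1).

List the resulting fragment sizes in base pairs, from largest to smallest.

2022, 1735, 1394, 1040, 1015, 378 bp

Linear molecule, 5 cuts → 6 fragments:
  1040 − 0 = 1040 bp
  2055 − 1040 = 1015 bp
  2433 − 2055 = 378 bp
  4455 − 2433 = 2022 bp
  5849 − 4455 = 1394 bp
  7584 − 5849 = 1735 bp
Sorted largest to smallest: 2022, 1735, 1394, 1040, 1015, 378 bp.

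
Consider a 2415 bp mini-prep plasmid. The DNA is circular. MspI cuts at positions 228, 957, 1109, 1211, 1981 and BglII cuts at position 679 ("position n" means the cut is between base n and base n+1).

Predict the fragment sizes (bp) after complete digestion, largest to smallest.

Combined cut positions (sorted): 228, 679, 957, 1109, 1211, 1981.
Circular molecule, 6 cuts → 6 fragments:
  679 − 228 = 451 bp
  957 − 679 = 278 bp
  1109 − 957 = 152 bp
  1211 − 1109 = 102 bp
  1981 − 1211 = 770 bp
  wrap: 2415 − 1981 + 228 = 662 bp
Sorted largest to smallest: 770, 662, 451, 278, 152, 102 bp.

770, 662, 451, 278, 152, 102 bp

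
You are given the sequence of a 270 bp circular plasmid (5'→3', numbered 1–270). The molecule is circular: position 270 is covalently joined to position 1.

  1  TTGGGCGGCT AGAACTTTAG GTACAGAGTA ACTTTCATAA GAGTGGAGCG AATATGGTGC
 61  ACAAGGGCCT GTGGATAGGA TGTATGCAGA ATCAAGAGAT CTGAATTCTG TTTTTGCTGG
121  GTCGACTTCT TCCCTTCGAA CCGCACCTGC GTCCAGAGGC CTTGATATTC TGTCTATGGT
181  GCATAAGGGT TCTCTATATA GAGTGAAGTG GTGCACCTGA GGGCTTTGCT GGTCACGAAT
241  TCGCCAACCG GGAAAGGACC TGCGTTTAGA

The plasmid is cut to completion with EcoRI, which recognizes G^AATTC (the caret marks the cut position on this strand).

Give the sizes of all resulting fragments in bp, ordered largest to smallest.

EcoRI sites (GAATTC) start at positions 103, 237.
EcoRI cuts after the first base of each site, so after positions 103, 237.
Circular molecule, 2 cuts → 2 fragments:
  104–237 → 134 bp
  238–270 then 1–103 → 33 + 103 = 136 bp
Sorted largest to smallest: 136, 134 bp.

136, 134 bp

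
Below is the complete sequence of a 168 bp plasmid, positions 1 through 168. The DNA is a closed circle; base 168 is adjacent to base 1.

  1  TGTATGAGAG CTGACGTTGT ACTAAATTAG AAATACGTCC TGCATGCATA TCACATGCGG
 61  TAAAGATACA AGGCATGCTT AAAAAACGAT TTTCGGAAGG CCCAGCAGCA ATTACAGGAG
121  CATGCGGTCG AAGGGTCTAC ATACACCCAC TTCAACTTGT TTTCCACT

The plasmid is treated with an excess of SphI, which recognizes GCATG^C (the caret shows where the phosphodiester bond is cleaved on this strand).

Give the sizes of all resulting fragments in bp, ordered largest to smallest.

90, 47, 31 bp

SphI sites (GCATGC) start at positions 42, 73, 120.
SphI cuts after base 5 of each site (before the last base), so after positions 46, 77, 124.
Circular molecule, 3 cuts → 3 fragments:
  47–77 → 31 bp
  78–124 → 47 bp
  125–168 then 1–46 → 44 + 46 = 90 bp
Sorted largest to smallest: 90, 47, 31 bp.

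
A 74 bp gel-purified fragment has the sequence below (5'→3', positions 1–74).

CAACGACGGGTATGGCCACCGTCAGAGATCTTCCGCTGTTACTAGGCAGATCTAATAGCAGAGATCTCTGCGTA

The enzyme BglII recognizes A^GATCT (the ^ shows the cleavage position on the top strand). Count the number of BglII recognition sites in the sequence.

3

AGATCT occurs starting at positions 26, 48, 62.
BglII cuts at 3 sites.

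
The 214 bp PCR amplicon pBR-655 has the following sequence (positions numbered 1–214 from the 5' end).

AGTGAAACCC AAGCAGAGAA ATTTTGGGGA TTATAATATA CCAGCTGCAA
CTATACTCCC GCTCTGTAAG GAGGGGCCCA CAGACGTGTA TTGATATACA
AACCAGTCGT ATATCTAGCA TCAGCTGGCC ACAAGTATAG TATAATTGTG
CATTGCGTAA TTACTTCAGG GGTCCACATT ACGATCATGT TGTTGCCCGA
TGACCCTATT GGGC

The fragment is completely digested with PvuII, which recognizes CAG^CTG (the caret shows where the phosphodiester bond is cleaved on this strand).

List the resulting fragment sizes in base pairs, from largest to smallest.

90, 80, 44 bp

PvuII sites (CAGCTG) start at positions 42, 122.
PvuII cuts after base 3 of each site, so after positions 44, 124.
Linear molecule, 2 cuts → 3 fragments:
  1–44 → 44 bp
  45–124 → 80 bp
  125–214 → 90 bp
Sorted largest to smallest: 90, 80, 44 bp.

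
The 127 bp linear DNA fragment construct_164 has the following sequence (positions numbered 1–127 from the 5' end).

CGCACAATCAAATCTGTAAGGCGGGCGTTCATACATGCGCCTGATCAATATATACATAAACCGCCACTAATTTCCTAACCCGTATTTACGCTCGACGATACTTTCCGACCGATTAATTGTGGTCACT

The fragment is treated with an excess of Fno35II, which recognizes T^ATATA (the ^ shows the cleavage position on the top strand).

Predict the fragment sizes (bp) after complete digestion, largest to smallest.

The Fno35II site (TATATA) starts at position 49.
Fno35II cuts after the first base of each site, so after position 49.
Linear molecule, 1 cut → 2 fragments:
  1–49 → 49 bp
  50–127 → 78 bp
Sorted largest to smallest: 78, 49 bp.

78, 49 bp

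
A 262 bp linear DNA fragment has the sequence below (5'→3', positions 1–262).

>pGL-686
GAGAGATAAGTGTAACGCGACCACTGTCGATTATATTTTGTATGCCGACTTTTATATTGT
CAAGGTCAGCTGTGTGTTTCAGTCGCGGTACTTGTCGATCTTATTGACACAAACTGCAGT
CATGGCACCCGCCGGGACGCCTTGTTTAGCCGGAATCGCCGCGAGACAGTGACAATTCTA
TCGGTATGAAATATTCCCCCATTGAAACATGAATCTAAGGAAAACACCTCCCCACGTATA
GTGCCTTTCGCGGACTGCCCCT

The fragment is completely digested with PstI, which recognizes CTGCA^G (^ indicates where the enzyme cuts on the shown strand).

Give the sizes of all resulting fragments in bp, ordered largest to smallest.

144, 118 bp

The PstI site (CTGCAG) starts at position 114.
PstI cuts after base 5 of each site (before the last base), so after position 118.
Linear molecule, 1 cut → 2 fragments:
  1–118 → 118 bp
  119–262 → 144 bp
Sorted largest to smallest: 144, 118 bp.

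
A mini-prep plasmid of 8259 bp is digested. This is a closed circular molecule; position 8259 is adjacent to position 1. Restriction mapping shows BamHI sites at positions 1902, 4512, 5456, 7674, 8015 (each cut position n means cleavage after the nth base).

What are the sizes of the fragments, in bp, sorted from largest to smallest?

2610, 2218, 2146, 944, 341 bp

Circular molecule, 5 cuts → 5 fragments:
  4512 − 1902 = 2610 bp
  5456 − 4512 = 944 bp
  7674 − 5456 = 2218 bp
  8015 − 7674 = 341 bp
  wrap: 8259 − 8015 + 1902 = 2146 bp
Sorted largest to smallest: 2610, 2218, 2146, 944, 341 bp.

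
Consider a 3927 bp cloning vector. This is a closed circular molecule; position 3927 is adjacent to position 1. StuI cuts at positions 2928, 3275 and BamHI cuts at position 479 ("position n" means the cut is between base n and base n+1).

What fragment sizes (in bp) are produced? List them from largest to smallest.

Combined cut positions (sorted): 479, 2928, 3275.
Circular molecule, 3 cuts → 3 fragments:
  2928 − 479 = 2449 bp
  3275 − 2928 = 347 bp
  wrap: 3927 − 3275 + 479 = 1131 bp
Sorted largest to smallest: 2449, 1131, 347 bp.

2449, 1131, 347 bp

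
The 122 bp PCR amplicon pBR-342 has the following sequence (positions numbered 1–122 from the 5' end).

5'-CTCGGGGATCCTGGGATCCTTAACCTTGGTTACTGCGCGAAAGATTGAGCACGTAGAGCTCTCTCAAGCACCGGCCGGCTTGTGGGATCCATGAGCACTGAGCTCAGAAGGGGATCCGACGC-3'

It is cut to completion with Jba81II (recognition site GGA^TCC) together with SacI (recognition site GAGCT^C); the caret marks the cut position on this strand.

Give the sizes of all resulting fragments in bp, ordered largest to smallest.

Jba81II sites (GGATCC) start at positions 6, 14, 85, 112.
Jba81II cuts after base 3 of each site, so after positions 8, 16, 87, 114.
SacI sites (GAGCTC) start at positions 56, 100.
SacI cuts after base 5 of each site (before the last base), so after positions 60, 104.
Combined cut positions: 8, 16, 60, 87, 104, 114.
Linear molecule, 6 cuts → 7 fragments:
  1–8 → 8 bp
  9–16 → 8 bp
  17–60 → 44 bp
  61–87 → 27 bp
  88–104 → 17 bp
  105–114 → 10 bp
  115–122 → 8 bp
Sorted largest to smallest: 44, 27, 17, 10, 8, 8, 8 bp.

44, 27, 17, 10, 8, 8, 8 bp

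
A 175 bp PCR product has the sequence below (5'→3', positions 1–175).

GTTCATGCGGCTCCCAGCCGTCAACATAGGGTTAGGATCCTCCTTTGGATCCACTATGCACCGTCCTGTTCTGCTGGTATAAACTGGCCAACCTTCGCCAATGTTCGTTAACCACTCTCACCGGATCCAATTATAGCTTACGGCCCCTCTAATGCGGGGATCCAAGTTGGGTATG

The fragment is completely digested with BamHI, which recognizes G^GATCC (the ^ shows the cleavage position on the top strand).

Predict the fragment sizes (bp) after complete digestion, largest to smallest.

BamHI sites (GGATCC) start at positions 35, 47, 123, 158.
BamHI cuts after the first base of each site, so after positions 35, 47, 123, 158.
Linear molecule, 4 cuts → 5 fragments:
  1–35 → 35 bp
  36–47 → 12 bp
  48–123 → 76 bp
  124–158 → 35 bp
  159–175 → 17 bp
Sorted largest to smallest: 76, 35, 35, 17, 12 bp.

76, 35, 35, 17, 12 bp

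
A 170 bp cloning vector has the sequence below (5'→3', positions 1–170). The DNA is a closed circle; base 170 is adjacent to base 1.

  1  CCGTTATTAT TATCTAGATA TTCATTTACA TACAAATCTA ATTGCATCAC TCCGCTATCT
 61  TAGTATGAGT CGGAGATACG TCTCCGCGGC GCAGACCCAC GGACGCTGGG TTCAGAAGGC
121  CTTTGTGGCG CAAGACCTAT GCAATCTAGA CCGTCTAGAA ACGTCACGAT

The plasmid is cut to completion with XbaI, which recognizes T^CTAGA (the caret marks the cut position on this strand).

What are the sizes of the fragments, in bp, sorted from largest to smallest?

XbaI sites (TCTAGA) start at positions 13, 145, 154.
XbaI cuts after the first base of each site, so after positions 13, 145, 154.
Circular molecule, 3 cuts → 3 fragments:
  14–145 → 132 bp
  146–154 → 9 bp
  155–170 then 1–13 → 16 + 13 = 29 bp
Sorted largest to smallest: 132, 29, 9 bp.

132, 29, 9 bp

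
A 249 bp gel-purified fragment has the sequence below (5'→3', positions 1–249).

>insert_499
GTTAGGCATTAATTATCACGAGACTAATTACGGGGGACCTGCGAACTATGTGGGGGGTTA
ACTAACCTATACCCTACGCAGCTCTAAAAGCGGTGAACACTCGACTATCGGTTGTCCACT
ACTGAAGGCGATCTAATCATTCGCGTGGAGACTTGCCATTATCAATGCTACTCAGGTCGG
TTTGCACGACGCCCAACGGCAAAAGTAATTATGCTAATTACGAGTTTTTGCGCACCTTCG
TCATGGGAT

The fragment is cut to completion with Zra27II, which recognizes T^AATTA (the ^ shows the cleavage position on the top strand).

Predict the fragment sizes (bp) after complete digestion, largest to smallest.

181, 34, 15, 10, 9 bp

Zra27II sites (TAATTA) start at positions 10, 25, 206, 215.
Zra27II cuts after the first base of each site, so after positions 10, 25, 206, 215.
Linear molecule, 4 cuts → 5 fragments:
  1–10 → 10 bp
  11–25 → 15 bp
  26–206 → 181 bp
  207–215 → 9 bp
  216–249 → 34 bp
Sorted largest to smallest: 181, 34, 15, 10, 9 bp.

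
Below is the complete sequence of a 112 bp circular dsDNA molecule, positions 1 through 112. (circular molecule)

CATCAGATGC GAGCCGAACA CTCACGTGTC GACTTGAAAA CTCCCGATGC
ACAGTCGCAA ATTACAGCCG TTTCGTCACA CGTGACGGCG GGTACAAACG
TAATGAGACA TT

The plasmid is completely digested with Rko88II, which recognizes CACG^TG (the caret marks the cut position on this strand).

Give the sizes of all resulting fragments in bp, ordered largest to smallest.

56, 56 bp

Rko88II sites (CACGTG) start at positions 23, 79.
Rko88II cuts after base 4 of each site, so after positions 26, 82.
Circular molecule, 2 cuts → 2 fragments:
  27–82 → 56 bp
  83–112 then 1–26 → 30 + 26 = 56 bp
Sorted largest to smallest: 56, 56 bp.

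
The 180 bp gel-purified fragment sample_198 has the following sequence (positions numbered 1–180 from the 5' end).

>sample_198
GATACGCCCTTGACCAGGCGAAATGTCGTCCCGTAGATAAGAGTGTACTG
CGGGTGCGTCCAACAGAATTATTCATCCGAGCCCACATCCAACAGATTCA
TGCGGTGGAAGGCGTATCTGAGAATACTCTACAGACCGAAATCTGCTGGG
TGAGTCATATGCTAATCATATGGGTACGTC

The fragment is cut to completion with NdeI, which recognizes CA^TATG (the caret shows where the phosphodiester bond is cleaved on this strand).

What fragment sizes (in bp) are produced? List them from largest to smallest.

NdeI sites (CATATG) start at positions 156, 167.
NdeI cuts after base 2 of each site, so after positions 157, 168.
Linear molecule, 2 cuts → 3 fragments:
  1–157 → 157 bp
  158–168 → 11 bp
  169–180 → 12 bp
Sorted largest to smallest: 157, 12, 11 bp.

157, 12, 11 bp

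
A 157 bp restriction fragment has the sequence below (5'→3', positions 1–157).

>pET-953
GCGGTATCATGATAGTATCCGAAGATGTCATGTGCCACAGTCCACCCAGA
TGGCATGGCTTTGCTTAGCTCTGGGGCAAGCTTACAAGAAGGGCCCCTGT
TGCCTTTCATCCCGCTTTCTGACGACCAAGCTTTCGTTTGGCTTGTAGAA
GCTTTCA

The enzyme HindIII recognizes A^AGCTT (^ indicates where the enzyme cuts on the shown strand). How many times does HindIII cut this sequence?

AAGCTT occurs starting at positions 78, 128, 149.
HindIII cuts at 3 sites.

3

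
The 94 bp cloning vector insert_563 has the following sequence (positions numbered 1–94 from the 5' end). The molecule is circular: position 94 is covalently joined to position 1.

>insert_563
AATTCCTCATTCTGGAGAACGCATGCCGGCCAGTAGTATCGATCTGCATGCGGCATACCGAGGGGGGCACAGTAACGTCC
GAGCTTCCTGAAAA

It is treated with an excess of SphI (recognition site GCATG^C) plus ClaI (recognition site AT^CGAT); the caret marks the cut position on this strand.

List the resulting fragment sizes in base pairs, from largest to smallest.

SphI sites (GCATGC) start at positions 21, 46.
SphI cuts after base 5 of each site (before the last base), so after positions 25, 50.
The ClaI site (ATCGAT) starts at position 38.
ClaI cuts after base 2 of each site, so after position 39.
Combined cut positions: 25, 39, 50.
Circular molecule, 3 cuts → 3 fragments:
  26–39 → 14 bp
  40–50 → 11 bp
  51–94 then 1–25 → 44 + 25 = 69 bp
Sorted largest to smallest: 69, 14, 11 bp.

69, 14, 11 bp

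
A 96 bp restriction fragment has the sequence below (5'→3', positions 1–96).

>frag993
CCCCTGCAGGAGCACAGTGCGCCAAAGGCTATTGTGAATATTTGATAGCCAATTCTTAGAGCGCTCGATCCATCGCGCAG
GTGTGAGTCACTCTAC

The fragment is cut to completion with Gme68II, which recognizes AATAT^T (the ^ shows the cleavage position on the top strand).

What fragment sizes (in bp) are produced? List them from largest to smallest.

55, 41 bp

The Gme68II site (AATATT) starts at position 37.
Gme68II cuts after base 5 of each site (before the last base), so after position 41.
Linear molecule, 1 cut → 2 fragments:
  1–41 → 41 bp
  42–96 → 55 bp
Sorted largest to smallest: 55, 41 bp.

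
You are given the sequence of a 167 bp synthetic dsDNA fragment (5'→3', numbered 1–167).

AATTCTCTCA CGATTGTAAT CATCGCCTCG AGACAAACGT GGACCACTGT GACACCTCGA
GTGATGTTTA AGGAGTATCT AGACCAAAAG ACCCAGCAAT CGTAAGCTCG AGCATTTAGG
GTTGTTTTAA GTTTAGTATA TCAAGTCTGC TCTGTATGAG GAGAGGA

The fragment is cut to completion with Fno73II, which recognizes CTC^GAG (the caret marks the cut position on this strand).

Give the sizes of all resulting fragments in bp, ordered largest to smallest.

Fno73II sites (CTCGAG) start at positions 27, 56, 107.
Fno73II cuts after base 3 of each site, so after positions 29, 58, 109.
Linear molecule, 3 cuts → 4 fragments:
  1–29 → 29 bp
  30–58 → 29 bp
  59–109 → 51 bp
  110–167 → 58 bp
Sorted largest to smallest: 58, 51, 29, 29 bp.

58, 51, 29, 29 bp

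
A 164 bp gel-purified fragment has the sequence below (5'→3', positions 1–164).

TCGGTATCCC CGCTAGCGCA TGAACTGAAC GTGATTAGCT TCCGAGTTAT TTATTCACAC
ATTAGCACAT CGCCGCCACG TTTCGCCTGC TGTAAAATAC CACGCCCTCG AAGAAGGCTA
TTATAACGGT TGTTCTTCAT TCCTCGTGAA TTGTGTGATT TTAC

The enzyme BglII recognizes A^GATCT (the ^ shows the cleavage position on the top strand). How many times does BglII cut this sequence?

No occurrence of AGATCT is present in the sequence.
BglII does not cut: 0 sites.

0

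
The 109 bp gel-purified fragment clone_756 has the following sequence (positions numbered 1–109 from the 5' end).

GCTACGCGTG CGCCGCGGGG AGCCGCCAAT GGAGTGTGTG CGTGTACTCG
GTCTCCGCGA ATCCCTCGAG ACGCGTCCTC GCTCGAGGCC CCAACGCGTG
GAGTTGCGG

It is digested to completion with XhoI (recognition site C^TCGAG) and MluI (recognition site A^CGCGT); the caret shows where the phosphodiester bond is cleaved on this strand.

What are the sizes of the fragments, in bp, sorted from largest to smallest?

61, 15, 12, 11, 6, 4 bp

XhoI sites (CTCGAG) start at positions 65, 82.
XhoI cuts after the first base of each site, so after positions 65, 82.
MluI sites (ACGCGT) start at positions 4, 71, 94.
MluI cuts after the first base of each site, so after positions 4, 71, 94.
Combined cut positions: 4, 65, 71, 82, 94.
Linear molecule, 5 cuts → 6 fragments:
  1–4 → 4 bp
  5–65 → 61 bp
  66–71 → 6 bp
  72–82 → 11 bp
  83–94 → 12 bp
  95–109 → 15 bp
Sorted largest to smallest: 61, 15, 12, 11, 6, 4 bp.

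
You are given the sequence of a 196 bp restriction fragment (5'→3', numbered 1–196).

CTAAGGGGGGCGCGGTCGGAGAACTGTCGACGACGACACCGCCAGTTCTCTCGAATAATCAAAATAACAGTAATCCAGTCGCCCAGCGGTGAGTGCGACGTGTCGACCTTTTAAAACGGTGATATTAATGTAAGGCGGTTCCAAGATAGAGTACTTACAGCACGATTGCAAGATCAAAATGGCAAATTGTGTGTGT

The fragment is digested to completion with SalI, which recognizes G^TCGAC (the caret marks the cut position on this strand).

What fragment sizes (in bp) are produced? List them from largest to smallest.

SalI sites (GTCGAC) start at positions 26, 102.
SalI cuts after the first base of each site, so after positions 26, 102.
Linear molecule, 2 cuts → 3 fragments:
  1–26 → 26 bp
  27–102 → 76 bp
  103–196 → 94 bp
Sorted largest to smallest: 94, 76, 26 bp.

94, 76, 26 bp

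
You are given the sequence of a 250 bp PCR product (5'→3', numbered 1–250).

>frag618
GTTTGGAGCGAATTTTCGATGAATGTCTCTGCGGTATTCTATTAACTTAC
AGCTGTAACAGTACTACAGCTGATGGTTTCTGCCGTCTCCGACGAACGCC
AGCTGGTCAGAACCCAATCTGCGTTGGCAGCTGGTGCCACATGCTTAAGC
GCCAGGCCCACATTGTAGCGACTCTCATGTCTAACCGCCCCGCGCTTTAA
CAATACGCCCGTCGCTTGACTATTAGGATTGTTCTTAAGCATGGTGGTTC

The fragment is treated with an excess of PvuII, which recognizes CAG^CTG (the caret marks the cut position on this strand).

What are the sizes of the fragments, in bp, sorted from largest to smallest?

PvuII sites (CAGCTG) start at positions 50, 67, 100, 128.
PvuII cuts after base 3 of each site, so after positions 52, 69, 102, 130.
Linear molecule, 4 cuts → 5 fragments:
  1–52 → 52 bp
  53–69 → 17 bp
  70–102 → 33 bp
  103–130 → 28 bp
  131–250 → 120 bp
Sorted largest to smallest: 120, 52, 33, 28, 17 bp.

120, 52, 33, 28, 17 bp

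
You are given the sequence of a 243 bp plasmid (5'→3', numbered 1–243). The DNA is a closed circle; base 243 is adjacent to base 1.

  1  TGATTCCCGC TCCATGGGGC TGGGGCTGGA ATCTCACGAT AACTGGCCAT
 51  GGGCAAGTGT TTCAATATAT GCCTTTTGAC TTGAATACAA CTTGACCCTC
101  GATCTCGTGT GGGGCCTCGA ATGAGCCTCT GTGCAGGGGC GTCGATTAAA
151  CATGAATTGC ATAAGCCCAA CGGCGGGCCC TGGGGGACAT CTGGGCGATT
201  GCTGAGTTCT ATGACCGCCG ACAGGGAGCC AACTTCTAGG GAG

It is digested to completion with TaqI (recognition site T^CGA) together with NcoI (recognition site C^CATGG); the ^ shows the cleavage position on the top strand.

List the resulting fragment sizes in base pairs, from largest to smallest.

113, 52, 35, 25, 18 bp

TaqI sites (TCGA) start at positions 99, 117, 142.
TaqI cuts after the first base of each site, so after positions 99, 117, 142.
NcoI sites (CCATGG) start at positions 12, 47.
NcoI cuts after the first base of each site, so after positions 12, 47.
Combined cut positions: 12, 47, 99, 117, 142.
Circular molecule, 5 cuts → 5 fragments:
  13–47 → 35 bp
  48–99 → 52 bp
  100–117 → 18 bp
  118–142 → 25 bp
  143–243 then 1–12 → 101 + 12 = 113 bp
Sorted largest to smallest: 113, 52, 35, 25, 18 bp.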